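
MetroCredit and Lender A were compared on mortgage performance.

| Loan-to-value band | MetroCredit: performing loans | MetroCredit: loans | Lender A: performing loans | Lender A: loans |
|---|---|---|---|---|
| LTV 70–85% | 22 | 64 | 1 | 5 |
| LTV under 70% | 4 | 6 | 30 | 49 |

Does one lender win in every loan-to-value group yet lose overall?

Yes

LTV 70–85%: MetroCredit 22/64 = 34.4%, Lender A 1/5 = 20.0% → MetroCredit
LTV under 70%: MetroCredit 4/6 = 66.7%, Lender A 30/49 = 61.2% → MetroCredit
Overall: MetroCredit 26/70 = 37.1%, Lender A 31/54 = 57.4% → Lender A
MetroCredit wins each loan-to-value group but Lender A wins overall — the comparison reverses. MetroCredit's loans skew toward LTV 70–85%, which has a lower base rate.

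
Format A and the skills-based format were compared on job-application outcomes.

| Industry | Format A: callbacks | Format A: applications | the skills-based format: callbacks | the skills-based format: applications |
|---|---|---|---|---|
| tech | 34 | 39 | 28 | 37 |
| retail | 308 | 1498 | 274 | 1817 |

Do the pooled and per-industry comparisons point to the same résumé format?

Yes

Tech: Format A 34/39 = 87.2%, the skills-based format 28/37 = 75.7% → Format A
Retail: Format A 308/1498 = 20.6%, the skills-based format 274/1817 = 15.1% → Format A
Overall: Format A 342/1537 = 22.3%, the skills-based format 302/1854 = 16.3% → Format A
Format A wins overall and in every industry group — no reversal.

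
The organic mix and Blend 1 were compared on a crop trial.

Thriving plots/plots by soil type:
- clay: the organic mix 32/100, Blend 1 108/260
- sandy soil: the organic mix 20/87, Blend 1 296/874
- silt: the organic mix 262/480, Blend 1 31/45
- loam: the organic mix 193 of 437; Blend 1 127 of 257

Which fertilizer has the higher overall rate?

Clay: the organic mix 32/100 = 32.0%, Blend 1 108/260 = 41.5% → Blend 1
Sandy soil: the organic mix 20/87 = 23.0%, Blend 1 296/874 = 33.9% → Blend 1
Silt: the organic mix 262/480 = 54.6%, Blend 1 31/45 = 68.9% → Blend 1
Loam: the organic mix 193/437 = 44.2%, Blend 1 127/257 = 49.4% → Blend 1
Overall: the organic mix 507/1104 = 45.9%, Blend 1 562/1436 = 39.1% → the organic mix
(Blend 1 wins every soil group but the organic mix wins overall — Blend 1's plots skew toward the low-rate sandy soil group.)

the organic mix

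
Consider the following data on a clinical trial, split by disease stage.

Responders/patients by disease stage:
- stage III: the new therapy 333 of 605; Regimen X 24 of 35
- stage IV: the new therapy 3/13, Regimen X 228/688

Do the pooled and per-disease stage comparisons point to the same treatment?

Stage III: the new therapy 333/605 = 55.0%, Regimen X 24/35 = 68.6% → Regimen X
Stage IV: the new therapy 3/13 = 23.1%, Regimen X 228/688 = 33.1% → Regimen X
Overall: the new therapy 336/618 = 54.4%, Regimen X 252/723 = 34.9% → the new therapy
Regimen X wins each disease group but the new therapy wins overall — the comparison reverses. Regimen X's patients skew toward stage IV, which has a lower base rate.

No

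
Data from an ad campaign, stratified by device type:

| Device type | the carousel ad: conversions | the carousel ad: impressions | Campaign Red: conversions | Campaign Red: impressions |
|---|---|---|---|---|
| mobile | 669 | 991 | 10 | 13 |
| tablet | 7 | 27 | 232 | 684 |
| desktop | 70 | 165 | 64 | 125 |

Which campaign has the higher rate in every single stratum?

Campaign Red

Mobile: the carousel ad 669/991 = 67.5%, Campaign Red 10/13 = 76.9% → Campaign Red
Tablet: the carousel ad 7/27 = 25.9%, Campaign Red 232/684 = 33.9% → Campaign Red
Desktop: the carousel ad 70/165 = 42.4%, Campaign Red 64/125 = 51.2% → Campaign Red
Campaign Red has the higher rate in all 3 groups.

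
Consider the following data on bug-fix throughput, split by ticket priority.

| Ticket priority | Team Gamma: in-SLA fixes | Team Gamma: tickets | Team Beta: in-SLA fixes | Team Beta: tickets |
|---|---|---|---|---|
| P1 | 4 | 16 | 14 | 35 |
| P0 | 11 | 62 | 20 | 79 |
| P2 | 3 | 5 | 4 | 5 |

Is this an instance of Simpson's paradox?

No

P1: Team Gamma 4/16 = 25.0%, Team Beta 14/35 = 40.0% → Team Beta
P0: Team Gamma 11/62 = 17.7%, Team Beta 20/79 = 25.3% → Team Beta
P2: Team Gamma 3/5 = 60.0%, Team Beta 4/5 = 80.0% → Team Beta
Overall: Team Gamma 18/83 = 21.7%, Team Beta 38/119 = 31.9% → Team Beta
Team Beta wins overall and in every ticket group — no reversal.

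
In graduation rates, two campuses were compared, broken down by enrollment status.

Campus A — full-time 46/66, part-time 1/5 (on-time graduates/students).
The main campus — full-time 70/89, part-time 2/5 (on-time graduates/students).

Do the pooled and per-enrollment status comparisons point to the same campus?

Yes

Full-time: Campus A 46/66 = 69.7%, the main campus 70/89 = 78.7% → the main campus
Part-time: Campus A 1/5 = 20.0%, the main campus 2/5 = 40.0% → the main campus
Overall: Campus A 47/71 = 66.2%, the main campus 72/94 = 76.6% → the main campus
The main campus wins overall and in every enrollment group — no reversal.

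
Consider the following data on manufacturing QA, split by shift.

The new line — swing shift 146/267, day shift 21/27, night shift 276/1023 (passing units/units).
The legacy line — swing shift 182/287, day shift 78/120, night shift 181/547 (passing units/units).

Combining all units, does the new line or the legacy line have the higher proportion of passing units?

the legacy line

Swing shift: the new line 146/267 = 54.7%, the legacy line 182/287 = 63.4% → the legacy line
Day shift: the new line 21/27 = 77.8%, the legacy line 78/120 = 65.0% → the new line
Night shift: the new line 276/1023 = 27.0%, the legacy line 181/547 = 33.1% → the legacy line
Overall: the new line 443/1317 = 33.6%, the legacy line 441/954 = 46.2% → the legacy line
(Neither sweeps every shift group, but the legacy line has the higher pooled rate.)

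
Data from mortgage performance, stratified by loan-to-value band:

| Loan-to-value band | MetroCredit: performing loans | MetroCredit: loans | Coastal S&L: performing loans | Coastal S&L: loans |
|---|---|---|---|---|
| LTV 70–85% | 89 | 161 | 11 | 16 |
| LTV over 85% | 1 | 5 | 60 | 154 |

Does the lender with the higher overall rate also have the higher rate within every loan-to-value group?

No

LTV 70–85%: MetroCredit 89/161 = 55.3%, Coastal S&L 11/16 = 68.8% → Coastal S&L
LTV over 85%: MetroCredit 1/5 = 20.0%, Coastal S&L 60/154 = 39.0% → Coastal S&L
Overall: MetroCredit 90/166 = 54.2%, Coastal S&L 71/170 = 41.8% → MetroCredit
Coastal S&L wins each loan-to-value group but MetroCredit wins overall — the comparison reverses. Coastal S&L's loans skew toward LTV over 85%, which has a lower base rate.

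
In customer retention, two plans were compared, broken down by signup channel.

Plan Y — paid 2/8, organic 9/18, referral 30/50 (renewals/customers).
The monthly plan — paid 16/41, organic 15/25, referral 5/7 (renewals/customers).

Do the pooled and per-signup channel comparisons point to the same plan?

Paid: Plan Y 2/8 = 25.0%, the monthly plan 16/41 = 39.0% → the monthly plan
Organic: Plan Y 9/18 = 50.0%, the monthly plan 15/25 = 60.0% → the monthly plan
Referral: Plan Y 30/50 = 60.0%, the monthly plan 5/7 = 71.4% → the monthly plan
Overall: Plan Y 41/76 = 53.9%, the monthly plan 36/73 = 49.3% → Plan Y
The monthly plan wins each signup group but Plan Y wins overall — the comparison reverses. The monthly plan's customers skew toward paid, which has a lower base rate.

No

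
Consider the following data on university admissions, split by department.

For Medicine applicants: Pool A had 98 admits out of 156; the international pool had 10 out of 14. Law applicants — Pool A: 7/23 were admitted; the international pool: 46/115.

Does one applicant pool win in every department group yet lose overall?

Yes

Medicine: Pool A 98/156 = 62.8%, the international pool 10/14 = 71.4% → the international pool
Law: Pool A 7/23 = 30.4%, the international pool 46/115 = 40.0% → the international pool
Overall: Pool A 105/179 = 58.7%, the international pool 56/129 = 43.4% → Pool A
The international pool wins each department group but Pool A wins overall — the comparison reverses. The international pool's applicants skew toward Law, which has a lower base rate.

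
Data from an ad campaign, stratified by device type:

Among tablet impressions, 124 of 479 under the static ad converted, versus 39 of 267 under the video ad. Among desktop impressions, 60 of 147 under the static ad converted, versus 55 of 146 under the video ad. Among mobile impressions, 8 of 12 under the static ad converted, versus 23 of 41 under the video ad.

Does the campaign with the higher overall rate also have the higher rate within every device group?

Yes

Tablet: the static ad 124/479 = 25.9%, the video ad 39/267 = 14.6% → the static ad
Desktop: the static ad 60/147 = 40.8%, the video ad 55/146 = 37.7% → the static ad
Mobile: the static ad 8/12 = 66.7%, the video ad 23/41 = 56.1% → the static ad
Overall: the static ad 192/638 = 30.1%, the video ad 117/454 = 25.8% → the static ad
The static ad wins overall and in every device group — no reversal.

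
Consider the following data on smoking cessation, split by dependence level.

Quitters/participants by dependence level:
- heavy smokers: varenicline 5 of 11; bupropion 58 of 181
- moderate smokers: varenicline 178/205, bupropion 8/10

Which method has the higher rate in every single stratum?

Heavy smokers: varenicline 5/11 = 45.5%, bupropion 58/181 = 32.0% → varenicline
Moderate smokers: varenicline 178/205 = 86.8%, bupropion 8/10 = 80.0% → varenicline
Varenicline has the higher rate in both groups.

varenicline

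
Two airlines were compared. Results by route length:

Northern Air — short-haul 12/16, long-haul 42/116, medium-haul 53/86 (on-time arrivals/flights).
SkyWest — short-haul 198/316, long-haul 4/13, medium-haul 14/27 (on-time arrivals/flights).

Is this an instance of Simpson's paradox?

Short-haul: Northern Air 12/16 = 75.0%, SkyWest 198/316 = 62.7% → Northern Air
Long-haul: Northern Air 42/116 = 36.2%, SkyWest 4/13 = 30.8% → Northern Air
Medium-haul: Northern Air 53/86 = 61.6%, SkyWest 14/27 = 51.9% → Northern Air
Overall: Northern Air 107/218 = 49.1%, SkyWest 216/356 = 60.7% → SkyWest
Northern Air wins each route group but SkyWest wins overall — the comparison reverses. Northern Air's flights skew toward long-haul, which has a lower base rate.

Yes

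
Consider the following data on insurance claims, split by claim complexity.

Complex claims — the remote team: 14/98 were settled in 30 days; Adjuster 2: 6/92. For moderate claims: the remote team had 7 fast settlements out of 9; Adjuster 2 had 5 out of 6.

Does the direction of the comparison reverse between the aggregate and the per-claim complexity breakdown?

No

Complex: the remote team 14/98 = 14.3%, Adjuster 2 6/92 = 6.5% → the remote team
Moderate: the remote team 7/9 = 77.8%, Adjuster 2 5/6 = 83.3% → Adjuster 2
Overall: the remote team 21/107 = 19.6%, Adjuster 2 11/98 = 11.2% → the remote team
Neither sweeps: the remote team wins 1 of 2 groups, Adjuster 2 wins 1. The remote team wins overall but not every group — no Simpson reversal.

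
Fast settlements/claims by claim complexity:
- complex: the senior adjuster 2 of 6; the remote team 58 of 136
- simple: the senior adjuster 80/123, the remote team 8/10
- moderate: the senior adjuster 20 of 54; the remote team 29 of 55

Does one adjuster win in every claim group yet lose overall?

Complex: the senior adjuster 2/6 = 33.3%, the remote team 58/136 = 42.6% → the remote team
Simple: the senior adjuster 80/123 = 65.0%, the remote team 8/10 = 80.0% → the remote team
Moderate: the senior adjuster 20/54 = 37.0%, the remote team 29/55 = 52.7% → the remote team
Overall: the senior adjuster 102/183 = 55.7%, the remote team 95/201 = 47.3% → the senior adjuster
The remote team wins each claim group but the senior adjuster wins overall — the comparison reverses. The remote team's claims skew toward complex, which has a lower base rate.

Yes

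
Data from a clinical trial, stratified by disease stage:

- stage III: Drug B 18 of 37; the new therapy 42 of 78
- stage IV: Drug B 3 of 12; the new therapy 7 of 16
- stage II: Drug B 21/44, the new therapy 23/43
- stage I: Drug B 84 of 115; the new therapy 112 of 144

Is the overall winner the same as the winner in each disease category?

Yes

Stage III: Drug B 18/37 = 48.6%, the new therapy 42/78 = 53.8% → the new therapy
Stage IV: Drug B 3/12 = 25.0%, the new therapy 7/16 = 43.8% → the new therapy
Stage II: Drug B 21/44 = 47.7%, the new therapy 23/43 = 53.5% → the new therapy
Stage I: Drug B 84/115 = 73.0%, the new therapy 112/144 = 77.8% → the new therapy
Overall: Drug B 126/208 = 60.6%, the new therapy 184/281 = 65.5% → the new therapy
The new therapy wins overall and in every disease group — no reversal.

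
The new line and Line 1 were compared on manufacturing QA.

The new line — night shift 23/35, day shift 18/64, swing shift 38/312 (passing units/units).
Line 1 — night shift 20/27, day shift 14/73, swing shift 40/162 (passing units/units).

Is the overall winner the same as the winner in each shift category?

Night shift: the new line 23/35 = 65.7%, Line 1 20/27 = 74.1% → Line 1
Day shift: the new line 18/64 = 28.1%, Line 1 14/73 = 19.2% → the new line
Swing shift: the new line 38/312 = 12.2%, Line 1 40/162 = 24.7% → Line 1
Overall: the new line 79/411 = 19.2%, Line 1 74/262 = 28.2% → Line 1
Neither sweeps: the new line wins 1 of 3 groups, Line 1 wins 2. Line 1 wins overall but not every group — no Simpson reversal.

No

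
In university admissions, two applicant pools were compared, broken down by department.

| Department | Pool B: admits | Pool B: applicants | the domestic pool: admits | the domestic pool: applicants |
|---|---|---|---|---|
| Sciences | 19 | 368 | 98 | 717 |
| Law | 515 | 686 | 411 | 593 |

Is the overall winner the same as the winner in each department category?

No

Sciences: Pool B 19/368 = 5.2%, the domestic pool 98/717 = 13.7% → the domestic pool
Law: Pool B 515/686 = 75.1%, the domestic pool 411/593 = 69.3% → Pool B
Overall: Pool B 534/1054 = 50.7%, the domestic pool 509/1310 = 38.9% → Pool B
Neither sweeps: Pool B wins 1 of 2 groups, the domestic pool wins 1. Pool B wins overall but not every group — no Simpson reversal.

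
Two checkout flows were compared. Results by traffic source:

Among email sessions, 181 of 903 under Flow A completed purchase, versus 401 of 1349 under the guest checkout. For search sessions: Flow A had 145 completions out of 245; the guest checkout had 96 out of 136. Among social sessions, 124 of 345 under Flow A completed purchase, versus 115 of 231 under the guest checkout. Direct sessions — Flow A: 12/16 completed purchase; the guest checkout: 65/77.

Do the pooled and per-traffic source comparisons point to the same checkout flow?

Yes

Email: Flow A 181/903 = 20.0%, the guest checkout 401/1349 = 29.7% → the guest checkout
Search: Flow A 145/245 = 59.2%, the guest checkout 96/136 = 70.6% → the guest checkout
Social: Flow A 124/345 = 35.9%, the guest checkout 115/231 = 49.8% → the guest checkout
Direct: Flow A 12/16 = 75.0%, the guest checkout 65/77 = 84.4% → the guest checkout
Overall: Flow A 462/1509 = 30.6%, the guest checkout 677/1793 = 37.8% → the guest checkout
The guest checkout wins overall and in every traffic group — no reversal.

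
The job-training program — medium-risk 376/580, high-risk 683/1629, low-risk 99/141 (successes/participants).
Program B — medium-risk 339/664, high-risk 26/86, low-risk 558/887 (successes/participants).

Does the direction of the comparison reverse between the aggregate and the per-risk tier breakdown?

Yes

Medium-risk: the job-training program 376/580 = 64.8%, Program B 339/664 = 51.1% → the job-training program
High-risk: the job-training program 683/1629 = 41.9%, Program B 26/86 = 30.2% → the job-training program
Low-risk: the job-training program 99/141 = 70.2%, Program B 558/887 = 62.9% → the job-training program
Overall: the job-training program 1158/2350 = 49.3%, Program B 923/1637 = 56.4% → Program B
The job-training program wins each risk group but Program B wins overall — the comparison reverses. The job-training program's participants skew toward high-risk, which has a lower base rate.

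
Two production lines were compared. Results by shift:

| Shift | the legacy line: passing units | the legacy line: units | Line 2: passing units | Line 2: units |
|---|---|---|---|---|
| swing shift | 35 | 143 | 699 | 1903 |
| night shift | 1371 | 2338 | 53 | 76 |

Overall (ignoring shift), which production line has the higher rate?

the legacy line

Swing shift: the legacy line 35/143 = 24.5%, Line 2 699/1903 = 36.7% → Line 2
Night shift: the legacy line 1371/2338 = 58.6%, Line 2 53/76 = 69.7% → Line 2
Overall: the legacy line 1406/2481 = 56.7%, Line 2 752/1979 = 38.0% → the legacy line
(Line 2 wins every shift group but the legacy line wins overall — Line 2's units skew toward the low-rate swing shift group.)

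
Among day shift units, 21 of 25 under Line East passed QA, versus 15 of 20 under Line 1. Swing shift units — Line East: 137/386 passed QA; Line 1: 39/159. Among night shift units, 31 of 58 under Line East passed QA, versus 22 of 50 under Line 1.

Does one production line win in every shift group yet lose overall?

Day shift: Line East 21/25 = 84.0%, Line 1 15/20 = 75.0% → Line East
Swing shift: Line East 137/386 = 35.5%, Line 1 39/159 = 24.5% → Line East
Night shift: Line East 31/58 = 53.4%, Line 1 22/50 = 44.0% → Line East
Overall: Line East 189/469 = 40.3%, Line 1 76/229 = 33.2% → Line East
Line East wins overall and in every shift group — no reversal.

No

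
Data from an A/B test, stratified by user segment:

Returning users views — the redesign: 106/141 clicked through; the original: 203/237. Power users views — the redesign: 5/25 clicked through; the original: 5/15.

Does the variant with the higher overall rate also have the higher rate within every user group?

Yes

Returning users: the redesign 106/141 = 75.2%, the original 203/237 = 85.7% → the original
Power users: the redesign 5/25 = 20.0%, the original 5/15 = 33.3% → the original
Overall: the redesign 111/166 = 66.9%, the original 208/252 = 82.5% → the original
The original wins overall and in every user group — no reversal.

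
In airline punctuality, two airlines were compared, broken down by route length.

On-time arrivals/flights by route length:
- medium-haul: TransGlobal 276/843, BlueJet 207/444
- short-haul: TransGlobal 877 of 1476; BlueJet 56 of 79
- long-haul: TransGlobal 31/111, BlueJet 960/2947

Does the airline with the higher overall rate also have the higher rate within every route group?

Medium-haul: TransGlobal 276/843 = 32.7%, BlueJet 207/444 = 46.6% → BlueJet
Short-haul: TransGlobal 877/1476 = 59.4%, BlueJet 56/79 = 70.9% → BlueJet
Long-haul: TransGlobal 31/111 = 27.9%, BlueJet 960/2947 = 32.6% → BlueJet
Overall: TransGlobal 1184/2430 = 48.7%, BlueJet 1223/3470 = 35.2% → TransGlobal
BlueJet wins each route group but TransGlobal wins overall — the comparison reverses. BlueJet's flights skew toward long-haul, which has a lower base rate.

No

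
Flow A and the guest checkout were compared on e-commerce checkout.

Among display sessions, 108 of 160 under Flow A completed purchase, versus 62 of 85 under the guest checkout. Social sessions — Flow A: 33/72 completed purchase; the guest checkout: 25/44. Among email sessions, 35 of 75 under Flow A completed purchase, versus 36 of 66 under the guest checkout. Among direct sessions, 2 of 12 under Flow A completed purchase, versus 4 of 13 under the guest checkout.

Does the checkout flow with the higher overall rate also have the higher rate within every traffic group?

Yes

Display: Flow A 108/160 = 67.5%, the guest checkout 62/85 = 72.9% → the guest checkout
Social: Flow A 33/72 = 45.8%, the guest checkout 25/44 = 56.8% → the guest checkout
Email: Flow A 35/75 = 46.7%, the guest checkout 36/66 = 54.5% → the guest checkout
Direct: Flow A 2/12 = 16.7%, the guest checkout 4/13 = 30.8% → the guest checkout
Overall: Flow A 178/319 = 55.8%, the guest checkout 127/208 = 61.1% → the guest checkout
The guest checkout wins overall and in every traffic group — no reversal.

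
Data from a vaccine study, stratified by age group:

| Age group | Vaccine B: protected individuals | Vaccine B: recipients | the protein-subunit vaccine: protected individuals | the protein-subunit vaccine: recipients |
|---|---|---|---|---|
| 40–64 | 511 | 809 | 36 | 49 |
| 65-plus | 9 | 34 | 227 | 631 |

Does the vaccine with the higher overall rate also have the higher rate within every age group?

No

40–64: Vaccine B 511/809 = 63.2%, the protein-subunit vaccine 36/49 = 73.5% → the protein-subunit vaccine
65-plus: Vaccine B 9/34 = 26.5%, the protein-subunit vaccine 227/631 = 36.0% → the protein-subunit vaccine
Overall: Vaccine B 520/843 = 61.7%, the protein-subunit vaccine 263/680 = 38.7% → Vaccine B
The protein-subunit vaccine wins each age group but Vaccine B wins overall — the comparison reverses. The protein-subunit vaccine's recipients skew toward 65-plus, which has a lower base rate.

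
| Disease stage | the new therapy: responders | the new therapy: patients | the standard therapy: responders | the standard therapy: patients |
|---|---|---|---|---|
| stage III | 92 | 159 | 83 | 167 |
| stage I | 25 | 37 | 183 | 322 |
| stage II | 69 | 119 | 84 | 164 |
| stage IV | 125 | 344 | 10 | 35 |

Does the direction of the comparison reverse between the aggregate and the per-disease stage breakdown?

Stage III: the new therapy 92/159 = 57.9%, the standard therapy 83/167 = 49.7% → the new therapy
Stage I: the new therapy 25/37 = 67.6%, the standard therapy 183/322 = 56.8% → the new therapy
Stage II: the new therapy 69/119 = 58.0%, the standard therapy 84/164 = 51.2% → the new therapy
Stage IV: the new therapy 125/344 = 36.3%, the standard therapy 10/35 = 28.6% → the new therapy
Overall: the new therapy 311/659 = 47.2%, the standard therapy 360/688 = 52.3% → the standard therapy
The new therapy wins each disease group but the standard therapy wins overall — the comparison reverses. The new therapy's patients skew toward stage IV, which has a lower base rate.

Yes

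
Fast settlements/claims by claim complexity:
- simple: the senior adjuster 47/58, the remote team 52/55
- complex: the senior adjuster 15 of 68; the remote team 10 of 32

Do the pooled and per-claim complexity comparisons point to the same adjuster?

Yes

Simple: the senior adjuster 47/58 = 81.0%, the remote team 52/55 = 94.5% → the remote team
Complex: the senior adjuster 15/68 = 22.1%, the remote team 10/32 = 31.2% → the remote team
Overall: the senior adjuster 62/126 = 49.2%, the remote team 62/87 = 71.3% → the remote team
The remote team wins overall and in every claim group — no reversal.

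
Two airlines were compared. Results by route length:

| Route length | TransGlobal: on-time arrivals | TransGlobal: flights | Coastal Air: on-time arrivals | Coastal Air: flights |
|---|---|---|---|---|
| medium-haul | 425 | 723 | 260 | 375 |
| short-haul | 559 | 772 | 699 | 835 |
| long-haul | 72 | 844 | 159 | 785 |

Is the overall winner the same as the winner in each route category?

Yes

Medium-haul: TransGlobal 425/723 = 58.8%, Coastal Air 260/375 = 69.3% → Coastal Air
Short-haul: TransGlobal 559/772 = 72.4%, Coastal Air 699/835 = 83.7% → Coastal Air
Long-haul: TransGlobal 72/844 = 8.5%, Coastal Air 159/785 = 20.3% → Coastal Air
Overall: TransGlobal 1056/2339 = 45.1%, Coastal Air 1118/1995 = 56.0% → Coastal Air
Coastal Air wins overall and in every route group — no reversal.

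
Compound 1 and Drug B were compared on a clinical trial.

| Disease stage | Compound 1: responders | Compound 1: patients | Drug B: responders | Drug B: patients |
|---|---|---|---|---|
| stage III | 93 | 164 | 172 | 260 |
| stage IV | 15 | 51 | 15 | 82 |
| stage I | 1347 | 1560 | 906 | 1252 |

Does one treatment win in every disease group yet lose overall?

Stage III: Compound 1 93/164 = 56.7%, Drug B 172/260 = 66.2% → Drug B
Stage IV: Compound 1 15/51 = 29.4%, Drug B 15/82 = 18.3% → Compound 1
Stage I: Compound 1 1347/1560 = 86.3%, Drug B 906/1252 = 72.4% → Compound 1
Overall: Compound 1 1455/1775 = 82.0%, Drug B 1093/1594 = 68.6% → Compound 1
Neither sweeps: Compound 1 wins 2 of 3 groups, Drug B wins 1. Compound 1 wins overall but not every group — no Simpson reversal.

No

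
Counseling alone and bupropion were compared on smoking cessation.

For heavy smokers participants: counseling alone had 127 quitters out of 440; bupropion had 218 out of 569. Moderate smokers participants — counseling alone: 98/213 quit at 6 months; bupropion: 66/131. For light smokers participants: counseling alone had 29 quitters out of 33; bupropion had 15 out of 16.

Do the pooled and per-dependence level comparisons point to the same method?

Yes

Heavy smokers: counseling alone 127/440 = 28.9%, bupropion 218/569 = 38.3% → bupropion
Moderate smokers: counseling alone 98/213 = 46.0%, bupropion 66/131 = 50.4% → bupropion
Light smokers: counseling alone 29/33 = 87.9%, bupropion 15/16 = 93.8% → bupropion
Overall: counseling alone 254/686 = 37.0%, bupropion 299/716 = 41.8% → bupropion
Bupropion wins overall and in every dependence group — no reversal.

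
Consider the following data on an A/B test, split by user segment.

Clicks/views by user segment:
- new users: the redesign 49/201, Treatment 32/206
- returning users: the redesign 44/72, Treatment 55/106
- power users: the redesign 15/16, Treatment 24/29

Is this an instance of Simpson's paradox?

No

New users: the redesign 49/201 = 24.4%, Treatment 32/206 = 15.5% → the redesign
Returning users: the redesign 44/72 = 61.1%, Treatment 55/106 = 51.9% → the redesign
Power users: the redesign 15/16 = 93.8%, Treatment 24/29 = 82.8% → the redesign
Overall: the redesign 108/289 = 37.4%, Treatment 111/341 = 32.6% → the redesign
The redesign wins overall and in every user group — no reversal.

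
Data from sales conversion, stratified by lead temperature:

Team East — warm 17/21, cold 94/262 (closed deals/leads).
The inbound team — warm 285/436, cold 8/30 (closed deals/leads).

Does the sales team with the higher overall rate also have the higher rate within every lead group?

Warm: Team East 17/21 = 81.0%, the inbound team 285/436 = 65.4% → Team East
Cold: Team East 94/262 = 35.9%, the inbound team 8/30 = 26.7% → Team East
Overall: Team East 111/283 = 39.2%, the inbound team 293/466 = 62.9% → the inbound team
Team East wins each lead group but the inbound team wins overall — the comparison reverses. Team East's leads skew toward cold, which has a lower base rate.

No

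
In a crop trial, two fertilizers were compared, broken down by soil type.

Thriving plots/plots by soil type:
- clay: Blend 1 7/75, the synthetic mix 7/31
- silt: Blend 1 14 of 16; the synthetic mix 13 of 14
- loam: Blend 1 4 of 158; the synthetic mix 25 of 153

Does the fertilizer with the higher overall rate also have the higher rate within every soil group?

Yes

Clay: Blend 1 7/75 = 9.3%, the synthetic mix 7/31 = 22.6% → the synthetic mix
Silt: Blend 1 14/16 = 87.5%, the synthetic mix 13/14 = 92.9% → the synthetic mix
Loam: Blend 1 4/158 = 2.5%, the synthetic mix 25/153 = 16.3% → the synthetic mix
Overall: Blend 1 25/249 = 10.0%, the synthetic mix 45/198 = 22.7% → the synthetic mix
The synthetic mix wins overall and in every soil group — no reversal.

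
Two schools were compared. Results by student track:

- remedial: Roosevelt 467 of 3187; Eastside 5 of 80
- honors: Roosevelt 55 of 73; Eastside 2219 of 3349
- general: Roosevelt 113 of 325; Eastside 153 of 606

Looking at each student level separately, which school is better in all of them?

Remedial: Roosevelt 467/3187 = 14.7%, Eastside 5/80 = 6.2% → Roosevelt
Honors: Roosevelt 55/73 = 75.3%, Eastside 2219/3349 = 66.3% → Roosevelt
General: Roosevelt 113/325 = 34.8%, Eastside 153/606 = 25.2% → Roosevelt
Roosevelt has the higher rate in all 3 groups.

Roosevelt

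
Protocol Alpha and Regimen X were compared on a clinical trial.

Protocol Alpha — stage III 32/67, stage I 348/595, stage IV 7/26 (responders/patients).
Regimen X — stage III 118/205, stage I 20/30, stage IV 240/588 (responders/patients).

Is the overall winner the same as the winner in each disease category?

No

Stage III: Protocol Alpha 32/67 = 47.8%, Regimen X 118/205 = 57.6% → Regimen X
Stage I: Protocol Alpha 348/595 = 58.5%, Regimen X 20/30 = 66.7% → Regimen X
Stage IV: Protocol Alpha 7/26 = 26.9%, Regimen X 240/588 = 40.8% → Regimen X
Overall: Protocol Alpha 387/688 = 56.2%, Regimen X 378/823 = 45.9% → Protocol Alpha
Regimen X wins each disease group but Protocol Alpha wins overall — the comparison reverses. Regimen X's patients skew toward stage IV, which has a lower base rate.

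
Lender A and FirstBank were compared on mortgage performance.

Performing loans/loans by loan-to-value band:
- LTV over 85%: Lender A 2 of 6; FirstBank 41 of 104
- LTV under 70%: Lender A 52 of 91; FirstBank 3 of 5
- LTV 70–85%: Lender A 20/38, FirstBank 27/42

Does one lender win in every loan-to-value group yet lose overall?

LTV over 85%: Lender A 2/6 = 33.3%, FirstBank 41/104 = 39.4% → FirstBank
LTV under 70%: Lender A 52/91 = 57.1%, FirstBank 3/5 = 60.0% → FirstBank
LTV 70–85%: Lender A 20/38 = 52.6%, FirstBank 27/42 = 64.3% → FirstBank
Overall: Lender A 74/135 = 54.8%, FirstBank 71/151 = 47.0% → Lender A
FirstBank wins each loan-to-value group but Lender A wins overall — the comparison reverses. FirstBank's loans skew toward LTV over 85%, which has a lower base rate.

Yes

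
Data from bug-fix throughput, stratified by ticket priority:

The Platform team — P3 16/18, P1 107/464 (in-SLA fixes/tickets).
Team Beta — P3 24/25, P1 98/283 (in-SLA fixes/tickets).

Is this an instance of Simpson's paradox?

P3: the Platform team 16/18 = 88.9%, Team Beta 24/25 = 96.0% → Team Beta
P1: the Platform team 107/464 = 23.1%, Team Beta 98/283 = 34.6% → Team Beta
Overall: the Platform team 123/482 = 25.5%, Team Beta 122/308 = 39.6% → Team Beta
Team Beta wins overall and in every ticket group — no reversal.

No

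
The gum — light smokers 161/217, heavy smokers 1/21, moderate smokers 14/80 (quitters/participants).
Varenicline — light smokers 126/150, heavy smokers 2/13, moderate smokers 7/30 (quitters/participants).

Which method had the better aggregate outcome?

Light smokers: the gum 161/217 = 74.2%, varenicline 126/150 = 84.0% → varenicline
Heavy smokers: the gum 1/21 = 4.8%, varenicline 2/13 = 15.4% → varenicline
Moderate smokers: the gum 14/80 = 17.5%, varenicline 7/30 = 23.3% → varenicline
Overall: the gum 176/318 = 55.3%, varenicline 135/193 = 69.9% → varenicline

varenicline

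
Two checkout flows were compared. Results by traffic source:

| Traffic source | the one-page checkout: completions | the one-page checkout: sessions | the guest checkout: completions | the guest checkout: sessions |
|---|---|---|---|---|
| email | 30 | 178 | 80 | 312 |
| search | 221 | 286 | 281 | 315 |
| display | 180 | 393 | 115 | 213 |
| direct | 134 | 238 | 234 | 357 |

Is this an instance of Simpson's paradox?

No

Email: the one-page checkout 30/178 = 16.9%, the guest checkout 80/312 = 25.6% → the guest checkout
Search: the one-page checkout 221/286 = 77.3%, the guest checkout 281/315 = 89.2% → the guest checkout
Display: the one-page checkout 180/393 = 45.8%, the guest checkout 115/213 = 54.0% → the guest checkout
Direct: the one-page checkout 134/238 = 56.3%, the guest checkout 234/357 = 65.5% → the guest checkout
Overall: the one-page checkout 565/1095 = 51.6%, the guest checkout 710/1197 = 59.3% → the guest checkout
The guest checkout wins overall and in every traffic group — no reversal.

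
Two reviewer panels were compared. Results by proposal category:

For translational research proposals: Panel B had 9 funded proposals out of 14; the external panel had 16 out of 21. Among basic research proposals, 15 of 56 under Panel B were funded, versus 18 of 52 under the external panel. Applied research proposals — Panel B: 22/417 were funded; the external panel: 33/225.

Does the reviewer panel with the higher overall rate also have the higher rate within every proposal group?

Translational research: Panel B 9/14 = 64.3%, the external panel 16/21 = 76.2% → the external panel
Basic research: Panel B 15/56 = 26.8%, the external panel 18/52 = 34.6% → the external panel
Applied research: Panel B 22/417 = 5.3%, the external panel 33/225 = 14.7% → the external panel
Overall: Panel B 46/487 = 9.4%, the external panel 67/298 = 22.5% → the external panel
The external panel wins overall and in every proposal group — no reversal.

Yes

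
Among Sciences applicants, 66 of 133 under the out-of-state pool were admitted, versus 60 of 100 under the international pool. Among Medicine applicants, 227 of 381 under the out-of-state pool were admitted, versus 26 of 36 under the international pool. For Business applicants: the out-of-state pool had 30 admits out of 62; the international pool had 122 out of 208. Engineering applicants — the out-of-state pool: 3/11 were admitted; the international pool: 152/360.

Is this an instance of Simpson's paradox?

Sciences: the out-of-state pool 66/133 = 49.6%, the international pool 60/100 = 60.0% → the international pool
Medicine: the out-of-state pool 227/381 = 59.6%, the international pool 26/36 = 72.2% → the international pool
Business: the out-of-state pool 30/62 = 48.4%, the international pool 122/208 = 58.7% → the international pool
Engineering: the out-of-state pool 3/11 = 27.3%, the international pool 152/360 = 42.2% → the international pool
Overall: the out-of-state pool 326/587 = 55.5%, the international pool 360/704 = 51.1% → the out-of-state pool
The international pool wins each department group but the out-of-state pool wins overall — the comparison reverses. The international pool's applicants skew toward Engineering, which has a lower base rate.

Yes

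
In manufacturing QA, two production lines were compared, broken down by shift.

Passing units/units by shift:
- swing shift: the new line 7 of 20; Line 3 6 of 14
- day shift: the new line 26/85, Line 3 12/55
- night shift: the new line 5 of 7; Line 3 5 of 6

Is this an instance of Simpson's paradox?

Swing shift: the new line 7/20 = 35.0%, Line 3 6/14 = 42.9% → Line 3
Day shift: the new line 26/85 = 30.6%, Line 3 12/55 = 21.8% → the new line
Night shift: the new line 5/7 = 71.4%, Line 3 5/6 = 83.3% → Line 3
Overall: the new line 38/112 = 33.9%, Line 3 23/75 = 30.7% → the new line
Neither sweeps: the new line wins 1 of 3 groups, Line 3 wins 2. The new line wins overall but not every group — no Simpson reversal.

No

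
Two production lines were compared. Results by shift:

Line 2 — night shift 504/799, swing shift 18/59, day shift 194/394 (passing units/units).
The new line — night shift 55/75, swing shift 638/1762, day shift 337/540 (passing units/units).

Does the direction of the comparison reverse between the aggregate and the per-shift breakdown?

Yes

Night shift: Line 2 504/799 = 63.1%, the new line 55/75 = 73.3% → the new line
Swing shift: Line 2 18/59 = 30.5%, the new line 638/1762 = 36.2% → the new line
Day shift: Line 2 194/394 = 49.2%, the new line 337/540 = 62.4% → the new line
Overall: Line 2 716/1252 = 57.2%, the new line 1030/2377 = 43.3% → Line 2
The new line wins each shift group but Line 2 wins overall — the comparison reverses. The new line's units skew toward swing shift, which has a lower base rate.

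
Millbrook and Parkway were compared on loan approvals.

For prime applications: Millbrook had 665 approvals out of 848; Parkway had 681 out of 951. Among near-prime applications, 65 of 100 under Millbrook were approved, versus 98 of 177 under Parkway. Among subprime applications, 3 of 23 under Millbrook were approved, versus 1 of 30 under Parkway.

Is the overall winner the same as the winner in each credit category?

Prime: Millbrook 665/848 = 78.4%, Parkway 681/951 = 71.6% → Millbrook
Near-prime: Millbrook 65/100 = 65.0%, Parkway 98/177 = 55.4% → Millbrook
Subprime: Millbrook 3/23 = 13.0%, Parkway 1/30 = 3.3% → Millbrook
Overall: Millbrook 733/971 = 75.5%, Parkway 780/1158 = 67.4% → Millbrook
Millbrook wins overall and in every credit group — no reversal.

Yes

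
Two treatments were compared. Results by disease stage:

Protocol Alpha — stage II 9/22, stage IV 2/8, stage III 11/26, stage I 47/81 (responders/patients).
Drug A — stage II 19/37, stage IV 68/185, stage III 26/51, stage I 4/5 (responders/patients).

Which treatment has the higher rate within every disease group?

Stage II: Protocol Alpha 9/22 = 40.9%, Drug A 19/37 = 51.4% → Drug A
Stage IV: Protocol Alpha 2/8 = 25.0%, Drug A 68/185 = 36.8% → Drug A
Stage III: Protocol Alpha 11/26 = 42.3%, Drug A 26/51 = 51.0% → Drug A
Stage I: Protocol Alpha 47/81 = 58.0%, Drug A 4/5 = 80.0% → Drug A
Drug A has the higher rate in all 4 groups.

Drug A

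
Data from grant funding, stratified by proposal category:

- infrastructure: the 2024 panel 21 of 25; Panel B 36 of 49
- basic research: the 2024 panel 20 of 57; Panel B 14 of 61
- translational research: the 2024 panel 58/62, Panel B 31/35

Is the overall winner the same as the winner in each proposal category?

Infrastructure: the 2024 panel 21/25 = 84.0%, Panel B 36/49 = 73.5% → the 2024 panel
Basic research: the 2024 panel 20/57 = 35.1%, Panel B 14/61 = 23.0% → the 2024 panel
Translational research: the 2024 panel 58/62 = 93.5%, Panel B 31/35 = 88.6% → the 2024 panel
Overall: the 2024 panel 99/144 = 68.8%, Panel B 81/145 = 55.9% → the 2024 panel
The 2024 panel wins overall and in every proposal group — no reversal.

Yes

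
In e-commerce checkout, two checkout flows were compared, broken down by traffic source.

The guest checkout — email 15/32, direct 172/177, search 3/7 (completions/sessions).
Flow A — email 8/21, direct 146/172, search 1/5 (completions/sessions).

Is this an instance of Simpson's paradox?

Email: the guest checkout 15/32 = 46.9%, Flow A 8/21 = 38.1% → the guest checkout
Direct: the guest checkout 172/177 = 97.2%, Flow A 146/172 = 84.9% → the guest checkout
Search: the guest checkout 3/7 = 42.9%, Flow A 1/5 = 20.0% → the guest checkout
Overall: the guest checkout 190/216 = 88.0%, Flow A 155/198 = 78.3% → the guest checkout
The guest checkout wins overall and in every traffic group — no reversal.

No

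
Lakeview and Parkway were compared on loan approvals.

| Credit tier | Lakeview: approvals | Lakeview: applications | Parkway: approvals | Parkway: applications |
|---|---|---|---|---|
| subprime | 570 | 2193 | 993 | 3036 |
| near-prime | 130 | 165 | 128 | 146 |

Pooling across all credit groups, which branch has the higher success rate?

Parkway

Subprime: Lakeview 570/2193 = 26.0%, Parkway 993/3036 = 32.7% → Parkway
Near-prime: Lakeview 130/165 = 78.8%, Parkway 128/146 = 87.7% → Parkway
Overall: Lakeview 700/2358 = 29.7%, Parkway 1121/3182 = 35.2% → Parkway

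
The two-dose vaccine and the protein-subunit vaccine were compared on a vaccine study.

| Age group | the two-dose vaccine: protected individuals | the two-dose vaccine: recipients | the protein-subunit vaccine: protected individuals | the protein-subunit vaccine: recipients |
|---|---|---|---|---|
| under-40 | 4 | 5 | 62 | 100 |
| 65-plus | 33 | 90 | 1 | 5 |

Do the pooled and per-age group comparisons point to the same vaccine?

Under-40: the two-dose vaccine 4/5 = 80.0%, the protein-subunit vaccine 62/100 = 62.0% → the two-dose vaccine
65-plus: the two-dose vaccine 33/90 = 36.7%, the protein-subunit vaccine 1/5 = 20.0% → the two-dose vaccine
Overall: the two-dose vaccine 37/95 = 38.9%, the protein-subunit vaccine 63/105 = 60.0% → the protein-subunit vaccine
The two-dose vaccine wins each age group but the protein-subunit vaccine wins overall — the comparison reverses. The two-dose vaccine's recipients skew toward 65-plus, which has a lower base rate.

No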